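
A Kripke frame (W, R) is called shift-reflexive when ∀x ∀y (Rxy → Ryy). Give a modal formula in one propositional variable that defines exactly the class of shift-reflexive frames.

□(□q → q)

This is shift-reflexivity; the standard corresponding axiom is T□: □(□q → q).
Suppose □(□q→q) is valid. Take Rxy and set V(q)={w : Ryw}. Then at y, □q holds; since □(□q→q) at x, □q→q at y, so q at y, i.e. Ryy.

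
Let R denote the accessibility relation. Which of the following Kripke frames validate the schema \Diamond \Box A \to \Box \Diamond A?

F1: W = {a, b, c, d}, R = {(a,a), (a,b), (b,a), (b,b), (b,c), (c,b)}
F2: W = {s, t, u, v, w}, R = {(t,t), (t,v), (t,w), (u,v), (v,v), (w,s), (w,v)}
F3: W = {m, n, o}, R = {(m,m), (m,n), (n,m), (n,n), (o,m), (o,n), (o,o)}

This is the axiom for convergence; its first-order frame correspondent is \forall x \forall y \forall z (Rxy \wedge Rxz \to \exists w (Ryw \wedge Rzw)).
F1: ✓.
F2: fails — Rwv and Rws but v and s have no common successor.
F3: ✓.

F1, F3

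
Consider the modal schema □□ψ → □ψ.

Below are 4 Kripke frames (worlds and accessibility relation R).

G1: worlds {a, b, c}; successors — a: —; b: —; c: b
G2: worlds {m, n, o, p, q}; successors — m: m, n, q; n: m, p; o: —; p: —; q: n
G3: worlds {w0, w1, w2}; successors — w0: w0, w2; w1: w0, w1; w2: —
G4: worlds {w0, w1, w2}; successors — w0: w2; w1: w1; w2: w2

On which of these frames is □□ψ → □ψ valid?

G3, G4

The schema corresponds to density: ∀x ∀y (Rxy → ∃z (Rxz ∧ Rzy)).
G1: fails — Rcb but no z with Rcz and Rzb.
G2: fails — Rqn but no z with Rqz and Rzn.
G3: ✓.
G4: ✓.
Valid on: G3, G4.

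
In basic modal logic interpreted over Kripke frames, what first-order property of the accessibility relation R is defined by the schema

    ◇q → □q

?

partial functionality

Suppose ◇q→□q is valid. Take Rxy, Rxz and set V(q)={y}. Then ◇q at x, so □q at x, so q at z, i.e. z=y.
Conversely, any frame satisfying ∀x ∀y ∀z (Rxy ∧ Rxz → y = z) validates the schema.
Frame condition: ∀x ∀y ∀z (Rxy ∧ Rxz → y = z).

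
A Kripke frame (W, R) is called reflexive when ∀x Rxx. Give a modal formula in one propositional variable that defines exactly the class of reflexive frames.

This is reflexivity; the standard corresponding axiom is T: □s → s.

□s → s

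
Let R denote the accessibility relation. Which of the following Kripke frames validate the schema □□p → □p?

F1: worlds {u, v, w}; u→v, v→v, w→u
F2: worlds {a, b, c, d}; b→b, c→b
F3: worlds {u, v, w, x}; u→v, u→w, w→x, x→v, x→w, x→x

F2

The schema corresponds to density: ∀x ∀y (Rxy → ∃z (Rxz ∧ Rzy)).
F1: fails — Rwu but no z with Rwz and Rzu.
F2: satisfies the condition.
F3: fails — Ruv but no z with Ruz and Rzv.
Valid on: F2.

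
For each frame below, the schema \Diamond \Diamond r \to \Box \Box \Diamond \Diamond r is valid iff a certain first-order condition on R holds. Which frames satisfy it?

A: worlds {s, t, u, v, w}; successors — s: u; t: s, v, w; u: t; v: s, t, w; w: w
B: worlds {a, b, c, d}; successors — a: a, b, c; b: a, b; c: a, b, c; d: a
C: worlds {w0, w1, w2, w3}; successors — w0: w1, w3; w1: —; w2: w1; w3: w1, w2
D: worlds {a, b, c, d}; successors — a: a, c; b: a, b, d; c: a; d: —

B

Frame correspondent (Sahlqvist): \forall x \forall y \forall z ((x R^2 y \wedge x R^2 z) \to \exists w (y = w \wedge z R^2 w)) — i.e. a generalized confluence (Geach) condition.
A: fails — tR²s, tR²s but no w* with s=w* and sR²w*.
B: satisfies the condition.
C: fails — w0R²w1, w0R²w1 but no w with w1=w and w1R²w.
D: fails — bR²a, bR²d but no w with a=w and dR²w.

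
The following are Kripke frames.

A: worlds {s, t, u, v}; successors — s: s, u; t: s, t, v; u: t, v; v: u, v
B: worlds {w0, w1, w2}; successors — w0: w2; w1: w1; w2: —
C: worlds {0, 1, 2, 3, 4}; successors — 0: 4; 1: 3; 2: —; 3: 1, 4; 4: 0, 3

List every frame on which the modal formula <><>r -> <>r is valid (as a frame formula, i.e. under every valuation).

Frame correspondent (Sahlqvist): forall x forall y (x R^2 y -> exists w (y = w & xRw)) — i.e. a generalized confluence (Geach) condition.
A: fails — sR²t but no w with t=w and sRw.
B: holds.
C: fails — 0R²0 but no w with 0=w and 0Rw.

B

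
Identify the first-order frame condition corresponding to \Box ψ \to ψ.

This schema is the T axiom.
It corresponds to reflexivity: \forall x Rxx.

reflexivity: \forall x Rxx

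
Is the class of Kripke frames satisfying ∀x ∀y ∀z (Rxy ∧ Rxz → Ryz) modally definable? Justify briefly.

Definable; ◇r → □◇r defines it

The condition is the Euclidean property. A defining modal formula is ◇r → □◇r.
Suppose ◇r→□◇r is valid. Take Rxy, Rxz and set V(r)={y}. Then ◇r at x, so □◇r at x, so ◇r at z, so some w with Rzw has r; w=y, i.e. Rzy. By symmetry of the argument, Ryz.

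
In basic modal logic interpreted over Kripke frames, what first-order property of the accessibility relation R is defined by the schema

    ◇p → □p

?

partial functionality: ∀x ∀y ∀z (Rxy ∧ Rxz → y = z)

Suppose ◇p→□p is valid. Take Rxy, Rxz and set V(p)={y}. Then ◇p at x, so □p at x, so p at z, i.e. z=y.
Conversely, on a frame with partial functionality the schema holds at every world under every valuation.
Frame condition: ∀x ∀y ∀z (Rxy ∧ Rxz → y = z).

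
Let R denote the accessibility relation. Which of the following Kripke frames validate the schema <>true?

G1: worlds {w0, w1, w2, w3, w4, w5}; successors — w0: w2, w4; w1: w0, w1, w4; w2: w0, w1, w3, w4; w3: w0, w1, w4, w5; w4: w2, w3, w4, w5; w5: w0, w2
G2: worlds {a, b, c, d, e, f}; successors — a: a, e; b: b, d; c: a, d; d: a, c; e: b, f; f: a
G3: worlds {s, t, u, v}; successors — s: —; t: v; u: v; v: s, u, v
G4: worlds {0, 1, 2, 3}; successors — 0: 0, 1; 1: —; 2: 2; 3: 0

G1, G2

The schema corresponds to seriality: forall x exists y Rxy.
G1: ✓.
G2: ✓.
G3: fails — world s has no successor.
G4: fails — world 1 has no successor.
Valid on: G1, G2.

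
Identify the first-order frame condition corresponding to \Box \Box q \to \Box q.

density

Suppose □□q→□q is valid. Take Rxy and set V(q)={w : xR²w}. Then □□q at x, so □q at x, so q at y, i.e. ∃z(Rxz∧Rzy).
Conversely, any frame satisfying \forall x \forall y (Rxy \to \exists z (Rxz \wedge Rzy)) validates the schema.
Frame condition: \forall x \forall y (Rxy \to \exists z (Rxz \wedge Rzy)).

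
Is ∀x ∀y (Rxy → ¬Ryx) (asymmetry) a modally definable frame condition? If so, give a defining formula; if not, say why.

No — not modally definable

Any modally definable frame class is closed under surjective bounded morphisms.
The 3-cycle (worlds a,b,c with a→b→c→a) is asymmetric. Mapping every world to a single reflexive point • is a surjective bounded morphism, and the reflexive point is not asymmetric (R•• but asymmetry requires ¬R••).
Hence asymmetry is not modally definable.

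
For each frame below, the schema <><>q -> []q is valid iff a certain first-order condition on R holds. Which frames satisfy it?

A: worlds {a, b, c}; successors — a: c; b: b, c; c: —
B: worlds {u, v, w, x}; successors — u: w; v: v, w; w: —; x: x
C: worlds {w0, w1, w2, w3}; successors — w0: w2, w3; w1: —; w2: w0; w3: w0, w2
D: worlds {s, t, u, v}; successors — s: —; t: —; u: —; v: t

The schema corresponds to a generalized confluence (Geach) condition: forall x forall y forall z ((x R^2 y & xRz) -> exists w (y = w & z = w)).
A: fails — bR²b, bRc but b ≠ c.
B: fails — vR²v, vRw but v ≠ w.
C: fails — w0R²w0, w0Rw2 but w0 ≠ w2.
D: condition met.
Valid on: D.

D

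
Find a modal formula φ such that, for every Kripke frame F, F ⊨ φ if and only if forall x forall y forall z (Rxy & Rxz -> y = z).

◇r → □r

This is partial functionality; the standard corresponding axiom is CD: ◇r → □r.
Suppose ◇r→□r is valid. Take Rxy, Rxz and set V(r)={y}. Then ◇r at x, so □r at x, so r at z, i.e. z=y.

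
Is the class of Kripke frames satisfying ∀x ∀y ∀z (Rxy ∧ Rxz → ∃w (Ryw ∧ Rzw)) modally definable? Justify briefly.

Yes — defined by ◇□q → □◇q

This is a Sahlqvist condition; the .2 axiom ◇□q → □◇q defines it.
Suppose ◇□q→□◇q is valid. Take Rxy, Rxz and set V(q)={w : Ryw}. Then □q at y so ◇□q at x, so □◇q at x, so ◇q at z, giving w with Rzw and Ryw.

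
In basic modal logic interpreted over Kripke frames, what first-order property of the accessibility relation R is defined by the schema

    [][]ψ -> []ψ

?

Density

Suppose □□ψ→□ψ is valid. Take Rxy and set V(ψ)={w : xR²w}. Then □□ψ at x, so □ψ at x, so ψ at y, i.e. ∃z(Rxz∧Rzy).
The converse is a direct semantic check.
So the correspondent is density.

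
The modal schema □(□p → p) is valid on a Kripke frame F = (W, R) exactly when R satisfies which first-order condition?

shift-reflexivity

Suppose □(□p→p) is valid. Take Rxy and set V(p)={w : Ryw}. Then at y, □p holds; since □(□p→p) at x, □p→p at y, so p at y, i.e. Ryy.
Conversely, any frame satisfying ∀x ∀y (Rxy → Ryy) validates the schema.
So the correspondent is shift-reflexivity.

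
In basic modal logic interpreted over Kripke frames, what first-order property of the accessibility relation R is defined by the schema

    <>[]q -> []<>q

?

Convergence

This is the .2 axiom.
It corresponds to convergence: forall x forall y forall z (Rxy & Rxz -> exists w (Ryw & Rzw)).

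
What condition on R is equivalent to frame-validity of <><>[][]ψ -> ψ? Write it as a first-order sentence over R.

forall x forall y (x R^2 y -> exists w (y R^2 w & x = w))

This is a Sahlqvist (Geach-type) schema ◇^2□^2ψ → □^0◇^0ψ.
Minimal-valuation argument: fix x; take any y with xR^2y and any z with xR^0z. Set V(ψ) to the set of worlds R-reachable from y in exactly 2 steps. Then □^2ψ holds at y, so the antecedent holds at x; validity forces ◇^0ψ at z, giving a w with zR^0w and yR^2w.
First-order correspondent: forall x forall y (x R^2 y -> exists w (y R^2 w & x = w)).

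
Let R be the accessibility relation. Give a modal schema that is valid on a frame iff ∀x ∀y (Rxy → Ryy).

□(□p → p)

A defining formula is □(□p → p) (the T□ axiom).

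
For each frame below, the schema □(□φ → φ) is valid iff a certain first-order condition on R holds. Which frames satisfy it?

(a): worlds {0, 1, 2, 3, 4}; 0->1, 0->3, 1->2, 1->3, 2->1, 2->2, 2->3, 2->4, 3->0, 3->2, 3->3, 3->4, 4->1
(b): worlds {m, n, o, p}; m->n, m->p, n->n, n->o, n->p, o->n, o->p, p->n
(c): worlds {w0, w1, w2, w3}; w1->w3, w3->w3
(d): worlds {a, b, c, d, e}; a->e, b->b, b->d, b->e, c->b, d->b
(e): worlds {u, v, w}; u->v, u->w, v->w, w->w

The schema corresponds to shift-reflexivity: ∀x ∀y (Rxy → Ryy).
(a): fails — R34 but not R44.
(b): fails — Rop but not Rpp.
(c): holds.
(d): fails — Rae but not Ree.
(e): fails — Ruv but not Rvv.
Valid on: (c).

(c)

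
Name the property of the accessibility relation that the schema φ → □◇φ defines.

This is the B axiom.
Its frame correspondent is symmetry — ∀x ∀y (Rxy → Ryx).

symmetry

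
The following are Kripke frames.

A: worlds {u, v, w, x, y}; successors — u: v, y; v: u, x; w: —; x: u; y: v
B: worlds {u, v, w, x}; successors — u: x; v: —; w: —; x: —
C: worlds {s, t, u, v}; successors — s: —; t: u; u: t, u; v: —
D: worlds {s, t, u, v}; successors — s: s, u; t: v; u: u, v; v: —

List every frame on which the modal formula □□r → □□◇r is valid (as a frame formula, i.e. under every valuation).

B, C

This is the axiom for a generalized confluence (Geach) condition; its first-order frame correspondent is ∀x ∀z (xR²z → ∃w (xR²w ∧ zRw)).
A: fails — xR²v but no t with xR²t and vRt.
B: holds.
C: holds.
D: fails — sR²v but no w with sR²w and vRw.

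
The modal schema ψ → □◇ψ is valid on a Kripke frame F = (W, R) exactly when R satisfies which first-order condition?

Suppose ψ→□◇ψ is valid. Take Rxy and set V(ψ)={x}. Then ψ at x, so □◇ψ at x, so ◇ψ at y, so some z with Ryz has ψ; z=x, i.e. Ryx.
Conversely, on a frame with symmetry the schema holds at every world under every valuation.
So the correspondent is symmetry.

symmetry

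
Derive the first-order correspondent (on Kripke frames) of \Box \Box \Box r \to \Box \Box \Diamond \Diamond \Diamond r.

\forall x \forall z (x R^2 z \to \exists w (x R^3 w \wedge z R^3 w))

This is a Sahlqvist (Geach-type) schema ◇^0□^3r → □^2◇^3r.
Minimal-valuation argument: fix x; take any y with xR^0y and any z with xR^2z. Set V(r) to the set of worlds R-reachable from y in exactly 3 steps. Then □^3r holds at y, so the antecedent holds at x; validity forces ◇^3r at z, giving a w with zR^3w and yR^3w.
First-order correspondent: \forall x \forall z (x R^2 z \to \exists w (x R^3 w \wedge z R^3 w)).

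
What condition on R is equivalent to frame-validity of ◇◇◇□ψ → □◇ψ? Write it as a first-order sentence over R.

∀x ∀y ∀z ((xR³y ∧ xRz) → ∃w (yRw ∧ zRw))

This is a Sahlqvist (Geach-type) schema ◇^3□^1ψ → □^1◇^1ψ.
Minimal-valuation argument: fix x; take any y with xR^3y and any z with xR^1z. Set V(ψ) to the set of worlds R-reachable from y in exactly 1 step. Then □^1ψ holds at y, so the antecedent holds at x; validity forces ◇^1ψ at z, giving a w with zR^1w and yR^1w.
First-order correspondent: ∀x ∀y ∀z ((xR³y ∧ xRz) → ∃w (yRw ∧ zRw)).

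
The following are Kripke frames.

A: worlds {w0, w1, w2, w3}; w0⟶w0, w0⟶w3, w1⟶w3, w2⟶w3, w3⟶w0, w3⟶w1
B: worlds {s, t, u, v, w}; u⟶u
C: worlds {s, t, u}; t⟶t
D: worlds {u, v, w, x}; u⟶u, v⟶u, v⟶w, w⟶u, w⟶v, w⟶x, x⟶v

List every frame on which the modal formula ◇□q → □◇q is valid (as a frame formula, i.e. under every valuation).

A, B, C

This is the axiom for convergence; its first-order frame correspondent is ∀x ∀y ∀z (Rxy ∧ Rxz → ∃w (Ryw ∧ Rzw)).
A: satisfies the condition.
B: satisfies the condition.
C: satisfies the condition.
D: fails — Rwu and Rwx but u and x have no common successor.
Valid on: A, B, C.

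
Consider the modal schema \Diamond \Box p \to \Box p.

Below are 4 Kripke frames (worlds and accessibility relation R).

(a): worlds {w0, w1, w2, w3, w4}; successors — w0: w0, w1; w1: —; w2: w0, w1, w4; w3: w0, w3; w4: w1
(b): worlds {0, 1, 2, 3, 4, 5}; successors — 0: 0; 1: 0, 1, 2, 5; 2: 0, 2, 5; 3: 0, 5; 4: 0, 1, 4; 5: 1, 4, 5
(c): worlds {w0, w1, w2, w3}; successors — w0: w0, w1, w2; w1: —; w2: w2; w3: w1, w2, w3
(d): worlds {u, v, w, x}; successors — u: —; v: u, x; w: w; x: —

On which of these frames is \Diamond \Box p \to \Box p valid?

none

Frame correspondent (Sahlqvist): \forall x \forall y \forall z (Rxy \wedge Rxz \to Ryz) — i.e. the Euclidean property.
(a): fails — Rw0w1 and Rw0w1 but not Rw1w1.
(b): fails — R10 and R12 but not R02.
(c): fails — Rw0w1 and Rw0w1 but not Rw1w1.
(d): fails — Rvu and Rvu but not Ruu.
Valid on no frame.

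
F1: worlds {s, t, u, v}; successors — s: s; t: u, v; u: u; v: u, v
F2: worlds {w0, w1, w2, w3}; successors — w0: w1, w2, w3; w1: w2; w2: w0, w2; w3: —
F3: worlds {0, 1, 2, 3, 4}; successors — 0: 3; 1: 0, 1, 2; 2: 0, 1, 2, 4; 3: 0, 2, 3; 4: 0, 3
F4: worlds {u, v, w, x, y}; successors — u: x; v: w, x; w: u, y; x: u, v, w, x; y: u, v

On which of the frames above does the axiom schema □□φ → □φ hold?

Frame correspondent (Sahlqvist): ∀x ∀y (Rxy → ∃z (Rxz ∧ Rzy)) — i.e. density.
F1: ✓.
F2: fails — Rw0w1 but no z with Rw0z and Rzw1.
F3: ✓.
F4: fails — Rwy but no z with Rwz and Rzy.

F1, F3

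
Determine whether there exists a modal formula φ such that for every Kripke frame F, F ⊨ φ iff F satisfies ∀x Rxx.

Yes — defined by □r → r

This is a Sahlqvist condition; the T axiom □r → r defines it.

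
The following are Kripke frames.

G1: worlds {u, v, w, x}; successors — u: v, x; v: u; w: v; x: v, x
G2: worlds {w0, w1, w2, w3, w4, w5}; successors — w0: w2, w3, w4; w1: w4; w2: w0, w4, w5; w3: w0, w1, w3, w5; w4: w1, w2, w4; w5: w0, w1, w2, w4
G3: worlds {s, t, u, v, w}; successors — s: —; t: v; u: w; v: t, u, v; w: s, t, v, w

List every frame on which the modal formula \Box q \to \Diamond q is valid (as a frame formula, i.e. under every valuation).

The schema corresponds to seriality: \forall x \exists y Rxy.
G1: holds.
G2: holds.
G3: fails — world s has no successor.

G1, G2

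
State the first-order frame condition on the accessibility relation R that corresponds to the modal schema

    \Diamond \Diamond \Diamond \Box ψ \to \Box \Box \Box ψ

\forall x \forall y \forall z ((x R^3 y \wedge x R^3 z) \to \exists w (yRw \wedge z = w))

This is a Sahlqvist (Geach-type) schema ◇^3□^1ψ → □^3◇^0ψ.
Minimal-valuation argument: fix x; take any y with xR^3y and any z with xR^3z. Set V(ψ) to the set of worlds R-reachable from y in exactly 1 step. Then □^1ψ holds at y, so the antecedent holds at x; validity forces ◇^0ψ at z, giving a w with zR^0w and yR^1w.
First-order correspondent: \forall x \forall y \forall z ((x R^3 y \wedge x R^3 z) \to \exists w (yRw \wedge z = w)).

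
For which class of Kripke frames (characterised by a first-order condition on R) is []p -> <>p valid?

seriality: forall x exists y Rxy

Suppose □p→◇p is valid. At any x set V(p)=W. Then □p at x, so ◇p at x, so x has a successor.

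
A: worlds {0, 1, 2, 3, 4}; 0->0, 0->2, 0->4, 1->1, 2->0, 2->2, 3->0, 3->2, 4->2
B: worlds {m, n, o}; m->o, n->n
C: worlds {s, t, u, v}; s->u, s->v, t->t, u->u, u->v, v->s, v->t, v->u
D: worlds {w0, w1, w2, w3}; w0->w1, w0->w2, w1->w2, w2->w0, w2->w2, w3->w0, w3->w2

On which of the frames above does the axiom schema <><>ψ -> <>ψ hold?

The schema corresponds to transitivity: forall x forall y forall z (Rxy & Ryz -> Rxz).
A: fails — R20 and R04 but not R24.
B: condition met.
C: fails — Ruv and Rvt but not Rut.
D: fails — Rw1w2 and Rw2w0 but not Rw1w0.
Valid on: B.

B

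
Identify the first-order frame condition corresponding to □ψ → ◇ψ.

This is the D axiom.
Its frame correspondent is seriality — ∀x ∃y Rxy.

seriality: ∀x ∃y Rxy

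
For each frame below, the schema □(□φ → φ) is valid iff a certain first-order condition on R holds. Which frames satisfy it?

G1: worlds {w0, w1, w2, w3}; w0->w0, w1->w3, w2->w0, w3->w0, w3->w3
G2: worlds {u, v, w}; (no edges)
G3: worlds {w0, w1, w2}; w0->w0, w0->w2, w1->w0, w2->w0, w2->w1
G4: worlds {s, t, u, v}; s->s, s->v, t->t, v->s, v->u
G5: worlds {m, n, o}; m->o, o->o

This is the axiom for shift-reflexivity; its first-order frame correspondent is ∀x ∀y (Rxy → Ryy).
G1: ✓.
G2: ✓.
G3: fails — Rw0w2 but not Rw2w2.
G4: fails — Rvu but not Ruu.
G5: ✓.

G1, G2, G5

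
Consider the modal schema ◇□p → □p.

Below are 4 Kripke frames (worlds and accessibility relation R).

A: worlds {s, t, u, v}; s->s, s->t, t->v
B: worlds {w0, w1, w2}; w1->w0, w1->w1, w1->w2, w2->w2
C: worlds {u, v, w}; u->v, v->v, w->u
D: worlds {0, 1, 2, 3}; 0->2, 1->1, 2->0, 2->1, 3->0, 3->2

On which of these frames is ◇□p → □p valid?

none

The schema corresponds to the Euclidean property: ∀x ∀y ∀z (Rxy ∧ Rxz → Ryz).
A: fails — Rst and Rss but not Rts.
B: fails — Rw1w2 and Rw1w1 but not Rw2w1.
C: fails — Rwu and Rwu but not Ruu.
D: fails — R02 and R02 but not R22.
Valid on no frame.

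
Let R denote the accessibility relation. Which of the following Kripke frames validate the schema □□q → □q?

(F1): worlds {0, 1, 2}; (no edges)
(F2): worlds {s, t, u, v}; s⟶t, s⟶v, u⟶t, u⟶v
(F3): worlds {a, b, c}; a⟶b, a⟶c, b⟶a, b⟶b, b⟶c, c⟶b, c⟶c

(F1), (F3)

Frame correspondent (Sahlqvist): ∀x ∀y (Rxy → ∃z (Rxz ∧ Rzy)) — i.e. density.
(F1): holds.
(F2): fails — Ruv but no z with Ruz and Rzv.
(F3): holds.
Valid on: (F1), (F3).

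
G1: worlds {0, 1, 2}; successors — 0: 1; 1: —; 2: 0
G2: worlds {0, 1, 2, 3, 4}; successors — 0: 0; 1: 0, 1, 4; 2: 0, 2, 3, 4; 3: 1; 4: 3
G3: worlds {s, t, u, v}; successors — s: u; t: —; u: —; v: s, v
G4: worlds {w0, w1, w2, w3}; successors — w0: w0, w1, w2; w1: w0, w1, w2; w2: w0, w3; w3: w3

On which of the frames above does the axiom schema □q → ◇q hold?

This is the axiom for seriality; its first-order frame correspondent is ∀x ∃y Rxy.
G1: fails — world 1 has no successor.
G2: ✓.
G3: fails — world t has no successor.
G4: ✓.

G2, G4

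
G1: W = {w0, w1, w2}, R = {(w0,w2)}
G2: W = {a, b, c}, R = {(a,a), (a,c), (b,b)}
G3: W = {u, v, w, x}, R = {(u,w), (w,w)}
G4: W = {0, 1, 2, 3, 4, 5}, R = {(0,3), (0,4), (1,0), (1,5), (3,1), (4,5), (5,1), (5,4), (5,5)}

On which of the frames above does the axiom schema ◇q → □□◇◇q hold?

G1, G3

Frame correspondent (Sahlqvist): ∀x ∀y ∀z ((xRy ∧ xR²z) → ∃w (y = w ∧ zR²w)) — i.e. a generalized confluence (Geach) condition.
G1: holds.
G2: fails — aRa, aR²c but no w with a=w and cR²w.
G3: holds.
G4: fails — 0R3, 0R²5 but no w with 3=w and 5R²w.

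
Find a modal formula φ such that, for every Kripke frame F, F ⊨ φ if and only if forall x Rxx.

The condition is reflexivity. The T schema □ψ → ψ defines it.
Suppose □ψ→ψ is valid. At any x set V(ψ)={w : Rxw}. Then □ψ holds at x, so ψ holds at x, i.e. Rxx.

□ψ → ψ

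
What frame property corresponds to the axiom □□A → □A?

Suppose □□A→□A is valid. Take Rxy and set V(A)={w : xR²w}. Then □□A at x, so □A at x, so A at y, i.e. ∃z(Rxz∧Rzy).
Conversely, on a frame with density the schema holds at every world under every valuation.
Frame condition: ∀x ∀y (Rxy → ∃z (Rxz ∧ Rzy)).

Density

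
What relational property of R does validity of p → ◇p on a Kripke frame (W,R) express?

Reflexivity

This is frame-equivalent to □p → p (substitute ¬p for p and contrapose).
Suppose □p→p is valid. At any x set V(p)={w : Rxw}. Then □p holds at x, so p holds at x, i.e. Rxx.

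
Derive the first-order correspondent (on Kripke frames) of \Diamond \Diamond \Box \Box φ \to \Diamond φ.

This is a Sahlqvist (Geach-type) schema ◇^2□^2φ → □^0◇^1φ.
Minimal-valuation argument: fix x; take any y with xR^2y and any z with xR^0z. Set V(φ) to the set of worlds R-reachable from y in exactly 2 steps. Then □^2φ holds at y, so the antecedent holds at x; validity forces ◇^1φ at z, giving a w with zR^1w and yR^2w.
First-order correspondent: \forall x \forall y (x R^2 y \to \exists w (y R^2 w \wedge xRw)).

\forall x \forall y (x R^2 y \to \exists w (y R^2 w \wedge xRw))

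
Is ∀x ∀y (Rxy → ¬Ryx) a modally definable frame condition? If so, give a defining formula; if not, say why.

No — not modally definable

Modal frame validity is preserved under surjective bounded morphisms.
The 3-cycle (worlds w0,w1,w2 with w0→w1→w2→w0) is asymmetric. Mapping every world to a single reflexive point • is a surjective bounded morphism, and the reflexive point is not asymmetric (R•• but asymmetry requires ¬R••).
So no modal formula (or set of formulas) defines exactly the asymmetric frames.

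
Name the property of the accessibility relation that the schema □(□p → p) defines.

Suppose □(□p→p) is valid. Take Rxy and set V(p)={w : Ryw}. Then at y, □p holds; since □(□p→p) at x, □p→p at y, so p at y, i.e. Ryy.
Conversely, on a frame with shift-reflexivity the schema holds at every world under every valuation.
So the correspondent is shift-reflexivity.

shift-reflexivity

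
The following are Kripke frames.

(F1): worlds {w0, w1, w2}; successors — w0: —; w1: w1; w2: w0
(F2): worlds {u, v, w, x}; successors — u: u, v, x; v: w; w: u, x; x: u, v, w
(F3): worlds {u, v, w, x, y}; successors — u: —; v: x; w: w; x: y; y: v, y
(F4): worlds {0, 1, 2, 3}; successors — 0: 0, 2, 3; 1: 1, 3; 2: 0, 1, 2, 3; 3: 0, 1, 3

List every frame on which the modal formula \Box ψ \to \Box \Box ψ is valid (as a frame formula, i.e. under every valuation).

This is the axiom for transitivity; its first-order frame correspondent is \forall x \forall y \forall z (Rxy \wedge Ryz \to Rxz).
(F1): ✓.
(F2): fails — Ruv and Rvw but not Ruw.
(F3): fails — Rvx and Rxy but not Rvy.
(F4): fails — R02 and R21 but not R01.
Valid on: (F1).

(F1)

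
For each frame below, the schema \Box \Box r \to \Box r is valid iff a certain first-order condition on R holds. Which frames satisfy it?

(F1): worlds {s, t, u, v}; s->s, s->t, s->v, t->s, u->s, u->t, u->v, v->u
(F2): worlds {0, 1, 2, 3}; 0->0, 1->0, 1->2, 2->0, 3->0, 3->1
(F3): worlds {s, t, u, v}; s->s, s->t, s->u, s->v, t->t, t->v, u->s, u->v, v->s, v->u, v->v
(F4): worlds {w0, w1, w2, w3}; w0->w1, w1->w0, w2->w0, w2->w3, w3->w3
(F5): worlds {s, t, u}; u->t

(F3)

Frame correspondent (Sahlqvist): \forall x \forall y (Rxy \to \exists z (Rxz \wedge Rzy)) — i.e. density.
(F1): fails — Rvu but no z with Rvz and Rzu.
(F2): fails — R31 but no z with R3z and Rz1.
(F3): ✓.
(F4): fails — Rw1w0 but no z with Rw1z and Rzw0.
(F5): fails — Rut but no z with Ruz and Rzt.
Valid on: (F3).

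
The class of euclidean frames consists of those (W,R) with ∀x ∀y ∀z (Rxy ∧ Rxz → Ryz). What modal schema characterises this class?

This is the Euclidean property; the standard corresponding axiom is 5: ◇q → □◇q.
Suppose ◇q→□◇q is valid. Take Rxy, Rxz and set V(q)={y}. Then ◇q at x, so □◇q at x, so ◇q at z, so some w with Rzw has q; w=y, i.e. Rzy. By symmetry of the argument, Ryz.

◇q → □◇q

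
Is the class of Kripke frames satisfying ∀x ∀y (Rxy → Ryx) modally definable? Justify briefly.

Yes: it is symmetry, defined by the B schema p → □◇p.

Yes, by p → □◇p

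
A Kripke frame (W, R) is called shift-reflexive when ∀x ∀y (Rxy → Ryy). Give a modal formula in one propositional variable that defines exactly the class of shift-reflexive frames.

The condition is shift-reflexivity. The T□ schema □(□ψ → ψ) defines it.
Suppose □(□ψ→ψ) is valid. Take Rxy and set V(ψ)={w : Ryw}. Then at y, □ψ holds; since □(□ψ→ψ) at x, □ψ→ψ at y, so ψ at y, i.e. Ryy.

□(□ψ → ψ)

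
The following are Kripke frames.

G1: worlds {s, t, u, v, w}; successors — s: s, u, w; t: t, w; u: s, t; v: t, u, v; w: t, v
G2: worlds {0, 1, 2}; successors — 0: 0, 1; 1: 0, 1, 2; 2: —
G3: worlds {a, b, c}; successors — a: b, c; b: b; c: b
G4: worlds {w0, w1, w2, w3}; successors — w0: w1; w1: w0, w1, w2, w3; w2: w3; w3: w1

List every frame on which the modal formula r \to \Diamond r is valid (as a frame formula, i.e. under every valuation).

none

This is the axiom for reflexivity; its first-order frame correspondent is \forall x Rxx.
G1: fails — world u does not see itself.
G2: fails — world 2 does not see itself.
G3: fails — world a does not see itself.
G4: fails — world w0 does not see itself.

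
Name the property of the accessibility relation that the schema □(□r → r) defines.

Shift-reflexivity

Suppose □(□r→r) is valid. Take Rxy and set V(r)={w : Ryw}. Then at y, □r holds; since □(□r→r) at x, □r→r at y, so r at y, i.e. Ryy.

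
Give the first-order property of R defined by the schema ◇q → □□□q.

This is a Sahlqvist (Geach-type) schema ◇^1□^0q → □^3◇^0q.
Minimal-valuation argument: fix x; take any y with xR^1y and any z with xR^3z. Set V(q) to the set of worlds R-reachable from y in exactly 0 steps. Then □^0q holds at y, so the antecedent holds at x; validity forces ◇^0q at z, giving a w with zR^0w and yR^0w.
First-order correspondent: ∀x ∀y ∀z ((xRy ∧ xR³z) → ∃w (y = w ∧ z = w)).

∀x ∀y ∀z ((xRy ∧ xR³z) → ∃w (y = w ∧ z = w))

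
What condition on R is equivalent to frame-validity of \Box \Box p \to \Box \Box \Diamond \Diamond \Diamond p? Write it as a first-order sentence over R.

This is a Sahlqvist (Geach-type) schema ◇^0□^2p → □^2◇^3p.
First-order correspondent: \forall x \forall z (x R^2 z \to \exists w (x R^2 w \wedge z R^3 w)).

\forall x \forall z (x R^2 z \to \exists w (x R^2 w \wedge z R^3 w))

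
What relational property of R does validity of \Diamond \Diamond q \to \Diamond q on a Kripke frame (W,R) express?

Equivalently (dual form): □q → □□q.
Suppose □q→□□q is valid. Take Rxy, Ryz and set V(q)={w : Rxw}. Then □q at x, so □□q at x, so □q at y, so q at z, i.e. Rxz.
The converse is a direct semantic check.
So the correspondent is transitivity.

transitivity: \forall x \forall y \forall z (Rxy \wedge Ryz \to Rxz)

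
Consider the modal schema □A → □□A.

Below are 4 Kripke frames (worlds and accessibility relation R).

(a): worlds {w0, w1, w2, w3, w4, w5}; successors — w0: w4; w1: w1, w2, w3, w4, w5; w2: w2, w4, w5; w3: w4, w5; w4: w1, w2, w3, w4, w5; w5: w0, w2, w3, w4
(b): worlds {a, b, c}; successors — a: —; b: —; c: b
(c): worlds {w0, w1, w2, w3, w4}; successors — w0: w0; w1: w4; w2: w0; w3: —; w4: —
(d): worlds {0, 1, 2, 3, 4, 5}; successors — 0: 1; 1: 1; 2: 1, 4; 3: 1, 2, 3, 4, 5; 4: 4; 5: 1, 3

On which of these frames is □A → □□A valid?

(b), (c)

The schema corresponds to transitivity: ∀x ∀y ∀z (Rxy ∧ Ryz → Rxz).
(a): fails — Rw1w5 and Rw5w0 but not Rw1w0.
(b): satisfies the condition.
(c): satisfies the condition.
(d): fails — R53 and R34 but not R54.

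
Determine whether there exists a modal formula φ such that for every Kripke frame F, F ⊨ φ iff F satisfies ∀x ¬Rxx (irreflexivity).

Modal frame validity is preserved under surjective bounded morphisms.
The 4-cycle (worlds a,b,c,d with a→b→c→d→a) is irreflexive, and the map sending every world to a single reflexive point • is a surjective bounded morphism (forth: every edge maps to (•,•); back: every world has a successor). So any modal formula valid on the 4-cycle is also valid on the reflexive point, which is not irreflexive.
So the class is not modally definable.

Not modally definable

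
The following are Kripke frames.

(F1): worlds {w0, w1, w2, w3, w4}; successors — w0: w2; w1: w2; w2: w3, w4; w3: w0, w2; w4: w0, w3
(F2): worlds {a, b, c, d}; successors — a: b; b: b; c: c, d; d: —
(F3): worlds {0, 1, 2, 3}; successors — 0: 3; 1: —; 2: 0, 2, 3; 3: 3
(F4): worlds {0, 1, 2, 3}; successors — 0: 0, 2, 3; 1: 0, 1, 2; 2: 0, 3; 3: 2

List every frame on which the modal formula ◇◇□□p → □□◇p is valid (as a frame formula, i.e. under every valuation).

(F3)

This is the axiom for a generalized confluence (Geach) condition; its first-order frame correspondent is ∀x ∀y ∀z ((xR²y ∧ xR²z) → ∃w (yR²w ∧ zRw)).
(F1): fails — w2R²w0, w2R²w0 but no w with w0R²w and w0Rw.
(F2): fails — cR²c, cR²d but no w with cR²w and dRw.
(F3): ✓.
(F4): fails — 0R²3, 0R²3 but no w with 3R²w and 3Rw.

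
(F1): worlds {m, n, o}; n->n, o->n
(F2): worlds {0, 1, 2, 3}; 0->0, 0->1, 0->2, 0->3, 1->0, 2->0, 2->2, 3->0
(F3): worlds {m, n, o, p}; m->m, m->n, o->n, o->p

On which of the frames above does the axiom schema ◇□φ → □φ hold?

(F1)

Frame correspondent (Sahlqvist): ∀x ∀y ∀z (Rxy ∧ Rxz → Ryz) — i.e. the Euclidean property.
(F1): satisfies the condition.
(F2): fails — R02 and R01 but not R21.
(F3): fails — Rmn and Rmn but not Rnn.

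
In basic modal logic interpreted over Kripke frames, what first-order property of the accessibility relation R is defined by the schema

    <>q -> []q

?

Partial functionality

This is the CD axiom.
It corresponds to partial functionality: forall x forall y forall z (Rxy & Rxz -> y = z).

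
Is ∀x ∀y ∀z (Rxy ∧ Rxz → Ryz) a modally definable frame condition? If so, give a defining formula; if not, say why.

This is a Sahlqvist condition; the 5 axiom ◇q → □◇q defines it.
Suppose ◇q→□◇q is valid. Take Rxy, Rxz and set V(q)={y}. Then ◇q at x, so □◇q at x, so ◇q at z, so some w with Rzw has q; w=y, i.e. Rzy. By symmetry of the argument, Ryz.

Yes, by ◇q → □◇q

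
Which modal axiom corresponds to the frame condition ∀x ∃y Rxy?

The condition is seriality. The D schema □p → ◇p defines it.
Suppose □p→◇p is valid. At any x set V(p)=W. Then □p at x, so ◇p at x, so x has a successor.

□p → ◇p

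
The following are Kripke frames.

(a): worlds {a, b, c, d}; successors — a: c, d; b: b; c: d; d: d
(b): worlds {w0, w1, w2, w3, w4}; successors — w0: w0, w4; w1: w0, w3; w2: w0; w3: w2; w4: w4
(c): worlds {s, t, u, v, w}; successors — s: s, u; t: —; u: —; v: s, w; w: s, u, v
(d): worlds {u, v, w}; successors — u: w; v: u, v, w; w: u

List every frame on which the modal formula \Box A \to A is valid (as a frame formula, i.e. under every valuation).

none

Frame correspondent (Sahlqvist): \forall x Rxx — i.e. reflexivity.
(a): fails — world a does not see itself.
(b): fails — world w1 does not see itself.
(c): fails — world t does not see itself.
(d): fails — world u does not see itself.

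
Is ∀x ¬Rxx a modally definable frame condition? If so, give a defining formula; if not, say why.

Not modally definable

If a class were modally definable it would be closed under surjective bounded morphisms (Goldblatt–Thomason).
The 4-cycle (worlds a,b,c,d with a→b→c→d→a) is irreflexive, and the map sending every world to a single reflexive point • is a surjective bounded morphism (forth: every edge maps to (•,•); back: every world has a successor). So any modal formula valid on the 4-cycle is also valid on the reflexive point, which is not irreflexive.
Hence irreflexivity is not modally definable.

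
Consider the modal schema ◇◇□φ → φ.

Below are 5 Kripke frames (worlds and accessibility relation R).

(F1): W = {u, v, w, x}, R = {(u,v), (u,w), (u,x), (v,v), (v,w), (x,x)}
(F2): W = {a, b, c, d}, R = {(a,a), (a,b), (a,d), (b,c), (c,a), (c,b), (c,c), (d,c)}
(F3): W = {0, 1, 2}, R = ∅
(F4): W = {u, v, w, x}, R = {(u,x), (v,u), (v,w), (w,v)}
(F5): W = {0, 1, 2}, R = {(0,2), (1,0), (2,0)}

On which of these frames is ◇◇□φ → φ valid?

This is the axiom for a generalized confluence (Geach) condition; its first-order frame correspondent is ∀x ∀y (xR²y → ∃w (yRw ∧ x = w)).
(F1): fails — uR²v but no t with vRt and u=t.
(F2): fails — aR²b but no w with bRw and a=w.
(F3): condition met.
(F4): fails — vR²v but no t with vRt and v=t.
(F5): fails — 0R²0 but no w with 0Rw and 0=w.
Valid on: (F3).

(F3)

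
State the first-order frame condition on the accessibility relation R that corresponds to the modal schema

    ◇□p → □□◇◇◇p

This is a Sahlqvist (Geach-type) schema ◇^1□^1p → □^2◇^3p.
First-order correspondent: ∀x ∀y ∀z ((xRy ∧ xR²z) → ∃w (yRw ∧ zR³w)).

∀x ∀y ∀z ((xRy ∧ xR²z) → ∃w (yRw ∧ zR³w))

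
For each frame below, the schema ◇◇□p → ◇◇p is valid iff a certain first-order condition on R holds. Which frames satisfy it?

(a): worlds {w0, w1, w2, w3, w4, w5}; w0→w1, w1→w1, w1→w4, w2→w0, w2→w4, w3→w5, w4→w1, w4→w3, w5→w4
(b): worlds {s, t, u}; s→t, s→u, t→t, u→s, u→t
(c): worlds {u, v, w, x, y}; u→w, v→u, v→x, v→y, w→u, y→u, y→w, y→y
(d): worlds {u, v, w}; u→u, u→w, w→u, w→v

(b)

This is the axiom for a generalized confluence (Geach) condition; its first-order frame correspondent is ∀x ∀y (xR²y → ∃w (yRw ∧ xR²w)).
(a): fails — w1R²w3 but no w with w3Rw and w1R²w.
(b): satisfies the condition.
(c): fails — uR²u but no t with uRt and uR²t.
(d): fails — uR²v but no t with vRt and uR²t.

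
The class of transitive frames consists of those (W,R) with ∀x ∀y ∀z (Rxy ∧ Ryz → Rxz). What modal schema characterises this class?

□s → □□s

A defining formula is □s → □□s (the 4 axiom).
Suppose □s→□□s is valid. Take Rxy, Ryz and set V(s)={w : Rxw}. Then □s at x, so □□s at x, so □s at y, so s at z, i.e. Rxz.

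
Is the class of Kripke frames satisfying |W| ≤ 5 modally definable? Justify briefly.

Any modally definable frame class is closed under disjoint unions.
Any modal formula valid on each of 6 disjoint one-world frames is valid on their disjoint union (validity is preserved under disjoint unions). Each one-world frame has |W|=1≤5, but the union has |W|=6.
So the class is not modally definable.

No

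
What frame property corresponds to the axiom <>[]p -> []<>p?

Suppose ◇□p→□◇p is valid. Take Rxy, Rxz and set V(p)={w : Ryw}. Then □p at y so ◇□p at x, so □◇p at x, so ◇p at z, giving w with Rzw and Ryw.
Conversely, on a frame with convergence the schema holds at every world under every valuation.
So the correspondent is convergence.

convergence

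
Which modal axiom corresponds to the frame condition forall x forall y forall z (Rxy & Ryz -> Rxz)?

□r → □□r

The condition is transitivity. The 4 schema □r → □□r defines it.
Suppose □r→□□r is valid. Take Rxy, Ryz and set V(r)={w : Rxw}. Then □r at x, so □□r at x, so □r at y, so r at z, i.e. Rxz.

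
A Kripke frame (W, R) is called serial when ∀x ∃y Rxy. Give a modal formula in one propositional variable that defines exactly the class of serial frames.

□r → ◇r

This is seriality; the standard corresponding axiom is D: □r → ◇r.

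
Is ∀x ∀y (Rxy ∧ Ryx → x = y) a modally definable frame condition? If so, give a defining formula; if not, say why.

If a class were modally definable it would be closed under surjective bounded morphisms (Goldblatt–Thomason).
The 8-cycle (worlds 0,1,2,3,4,5,6,7 with 0→1→2→3→4→5→6→7→0) is antisymmetric. Sending even-indexed worlds to • and odd-indexed worlds to ∘ is a surjective bounded morphism onto the two-world frame with •↔∘, which is not antisymmetric.
So no modal formula (or set of formulas) defines exactly the antisymmetric frames.

Not modally definable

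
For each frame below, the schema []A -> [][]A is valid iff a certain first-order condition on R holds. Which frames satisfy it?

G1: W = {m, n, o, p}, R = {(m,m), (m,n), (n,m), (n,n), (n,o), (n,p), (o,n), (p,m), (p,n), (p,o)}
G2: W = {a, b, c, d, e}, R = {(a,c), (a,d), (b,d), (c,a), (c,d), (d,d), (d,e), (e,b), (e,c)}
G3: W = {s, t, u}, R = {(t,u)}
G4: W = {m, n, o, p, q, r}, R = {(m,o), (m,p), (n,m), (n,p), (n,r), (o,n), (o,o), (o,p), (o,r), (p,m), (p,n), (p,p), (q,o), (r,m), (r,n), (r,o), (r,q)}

The schema corresponds to transitivity: forall x forall y forall z (Rxy & Ryz -> Rxz).
G1: fails — Ron and Rno but not Roo.
G2: fails — Rde and Reb but not Rdb.
G3: condition met.
G4: fails — Rnr and Rrn but not Rnn.
Valid on: G3.

G3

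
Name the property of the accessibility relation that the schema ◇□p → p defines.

Replacing p by ¬p and contraposing gives the equivalent schema p → □◇p.
Suppose p→□◇p is valid. Take Rxy and set V(p)={x}. Then p at x, so □◇p at x, so ◇p at y, so some z with Ryz has p; z=x, i.e. Ryx.

symmetry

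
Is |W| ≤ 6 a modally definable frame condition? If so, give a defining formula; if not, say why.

Any modally definable frame class is closed under disjoint unions.
Any modal formula valid on each of 7 disjoint one-world frames is valid on their disjoint union (validity is preserved under disjoint unions). Each one-world frame has |W|=1≤6, but the union has |W|=7.
Hence having at most 6 worlds is not modally definable.

No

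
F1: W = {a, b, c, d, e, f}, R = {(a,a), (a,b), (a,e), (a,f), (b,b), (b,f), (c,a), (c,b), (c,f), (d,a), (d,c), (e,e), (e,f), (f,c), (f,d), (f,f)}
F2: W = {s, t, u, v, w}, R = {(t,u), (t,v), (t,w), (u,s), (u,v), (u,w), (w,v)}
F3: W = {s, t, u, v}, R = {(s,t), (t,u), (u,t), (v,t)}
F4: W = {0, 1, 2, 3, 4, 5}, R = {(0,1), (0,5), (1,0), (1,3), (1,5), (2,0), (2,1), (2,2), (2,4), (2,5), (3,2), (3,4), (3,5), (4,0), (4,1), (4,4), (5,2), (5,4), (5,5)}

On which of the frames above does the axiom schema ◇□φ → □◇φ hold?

Frame correspondent (Sahlqvist): ∀x ∀y ∀z (Rxy ∧ Rxz → ∃w (Ryw ∧ Rzw)) — i.e. convergence.
F1: satisfies the condition.
F2: fails — Rtv and Rtv but v and v have no common successor.
F3: satisfies the condition.
F4: satisfies the condition.
Valid on: F1, F3, F4.

F1, F3, F4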